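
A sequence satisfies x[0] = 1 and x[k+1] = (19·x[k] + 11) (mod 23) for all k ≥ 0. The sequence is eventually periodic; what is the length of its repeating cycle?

We have x[0] = 1,  x[1] = 7,  x[2] = 6,  x[3] = 10,  x[4] = 17,  x[5] = 12,  x[6] = 9,  x[7] = 21,  x[8] = 19,  x[9] = 4,  x[10] = 18,  x[11] = 8,  x[12] = 2,  x[13] = 3,  x[14] = 22,  x[15] = 15,  x[16] = 20,  x[17] = 0,  x[18] = 11,  x[19] = 13,  x[20] = 5,  x[21] = 14,  x[22] = 1.
The sequence repeats with period 22.

22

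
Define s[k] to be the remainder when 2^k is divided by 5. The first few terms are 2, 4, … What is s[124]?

1

s[1] = 2, s[2] = 4, s[3] = 3, s[4] = 1, s[5] = 2.
Since s[5] = s[1] = 2, the sequence is periodic with period 4.
(124 - 1) mod 4 = 3, so s[124] = s[4] = 1.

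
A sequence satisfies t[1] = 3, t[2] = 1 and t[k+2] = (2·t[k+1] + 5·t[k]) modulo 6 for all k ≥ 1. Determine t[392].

Listing terms: t[1] = 3,  t[2] = 1,  t[3] = 5,  t[4] = 3,  t[5] = 1.
The sequence repeats with period 3.
So t[392] = t[1 + ((392-1) mod 3)] = t[2] = 1.

1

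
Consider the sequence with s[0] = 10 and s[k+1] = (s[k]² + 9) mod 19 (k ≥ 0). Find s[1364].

15

s[0] = 10, s[1] = 14, s[2] = 15, s[3] = 6, s[4] = 7, s[5] = 1, s[6] = 10.
Since s[6] = s[0] = 10, the sequence is periodic with period 6.
So s[1364] = s[0 + ((1364-0) mod 6)] = s[2] = 15.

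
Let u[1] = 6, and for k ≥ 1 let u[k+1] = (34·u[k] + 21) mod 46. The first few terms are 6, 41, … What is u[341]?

21

Listing terms: u[1] = 6, u[2] = 41, u[3] = 35, u[4] = 15, u[5] = 25, u[6] = 43, u[7] = 11, u[8] = 27, u[9] = 19, u[10] = 23, u[11] = 21, u[12] = 45, u[13] = 33, u[14] = 39, u[15] = 13, u[16] = 3, u[17] = 31, u[18] = 17, u[19] = 1, u[20] = 9, u[21] = 5, u[22] = 7, u[23] = 29, u[24] = 41.
Since u[24] = u[2] = 41, the sequence is eventually periodic: after a pre-period of length 1 it cycles with period 22.
For k ≥ 2, u[k] depends only on (k - 2) mod 22. (341 - 2) mod 22 = 9, so u[341] = u[11] = 21.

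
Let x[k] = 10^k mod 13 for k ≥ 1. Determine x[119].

x[1] = 10; x[2] = 9; x[3] = 12; x[4] = 3; x[5] = 4; x[6] = 1; x[7] = 10.
The sequence repeats with period 6.
So x[119] = x[1 + ((119-1) mod 6)] = x[5] = 4.

4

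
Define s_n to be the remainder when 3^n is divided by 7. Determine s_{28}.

We have s_0 = 1; s_1 = 3; s_2 = 2; s_3 = 6; s_4 = 4; s_5 = 5; s_6 = 1.
The sequence repeats with period 6.
So s_{28} = s_{0 + ((28-0) mod 6)} = s_4 = 4.

4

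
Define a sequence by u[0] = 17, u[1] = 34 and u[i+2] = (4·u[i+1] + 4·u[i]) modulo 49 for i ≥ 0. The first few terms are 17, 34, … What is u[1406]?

Computing terms: u[0] = 17; u[1] = 34; u[2] = 8; u[3] = 21; u[4] = 18; u[5] = 9; u[6] = 10; u[7] = 27; u[8] = 1; u[9] = 14; u[10] = 11; u[11] = 2; u[12] = 3; u[13] = 20; u[14] = 43; u[15] = 7; u[16] = 4; u[17] = 44; u[18] = 45; u[19] = 13; u[20] = 36; u[21] = 0; u[22] = 46; u[23] = 37; u[24] = 38; u[25] = 6; u[26] = 29; u[27] = 42; u[28] = 39; u[29] = 30; u[30] = 31; u[31] = 48; u[32] = 22; u[33] = 35; u[34] = 32; u[35] = 23; u[36] = 24; u[37] = 41; u[38] = 15; u[39] = 28; u[40] = 25; u[41] = 16; u[42] = 17; u[43] = 34.
Since (u[42], u[43]) = (u[0], u[1]) = (17, 34) (two consecutive terms determine the rest), the sequence is periodic with period 42.
(1406 - 0) mod 42 = 20, so u[1406] = u[20] = 36.

36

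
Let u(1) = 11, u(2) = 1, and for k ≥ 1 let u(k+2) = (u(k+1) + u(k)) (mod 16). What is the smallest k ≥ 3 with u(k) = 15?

u(1) = 11,  u(2) = 1,  u(3) = 12,  u(4) = 13,  u(5) = 9,  u(6) = 6,  u(7) = 15,  u(8) = 5,  u(9) = 4,  u(10) = 9,  u(11) = 13,  u(12) = 6,  u(13) = 3,  u(14) = 9,  u(15) = 12,  u(16) = 5,  u(17) = 1,  u(18) = 6,  u(19) = 7,  u(20) = 13,  u(21) = 4,  u(22) = 1,  u(23) = 5,  u(24) = 6,  u(25) = 11,  u(26) = 1.
Since (u(25), u(26)) = (u(1), u(2)) = (11, 1) (two consecutive terms determine the rest), the sequence is periodic with period 24.
The value 15 first appears (with k ≥ 3) at u(7).

7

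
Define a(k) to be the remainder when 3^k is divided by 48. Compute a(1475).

Computing terms: a(0) = 1,  a(1) = 3,  a(2) = 9,  a(3) = 27,  a(4) = 33,  a(5) = 3.
Since a(5) = a(1) = 3, the sequence is eventually periodic: after a pre-period of length 1 it cycles with period 4.
For k ≥ 1, a(k) depends only on (k - 1) mod 4. (1475 - 1) mod 4 = 2, so a(1475) = a(3) = 27.

27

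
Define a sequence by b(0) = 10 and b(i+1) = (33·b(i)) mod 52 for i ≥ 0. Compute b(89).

6

We have b(0) = 10, b(1) = 18, b(2) = 22, b(3) = 50, b(4) = 38, b(5) = 6, b(6) = 42, b(7) = 34, b(8) = 30, b(9) = 2, b(10) = 14, b(11) = 46, b(12) = 10.
The sequence repeats with period 12.
(89 - 0) mod 12 = 5, so b(89) = b(5) = 6.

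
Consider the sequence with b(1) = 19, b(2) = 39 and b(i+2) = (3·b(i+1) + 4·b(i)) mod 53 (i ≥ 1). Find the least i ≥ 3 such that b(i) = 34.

3

Computing terms: b(1) = 19, b(2) = 39, b(3) = 34, b(4) = 46, b(5) = 9, b(6) = 52, b(7) = 33, b(8) = 42, b(9) = 46, b(10) = 41, b(11) = 42, b(12) = 25, b(13) = 31, b(14) = 34, b(15) = 14, b(16) = 19, b(17) = 7, b(18) = 44, b(19) = 1, b(20) = 20, b(21) = 11, b(22) = 7, b(23) = 12, b(24) = 11, b(25) = 28, b(26) = 22, b(27) = 19, b(28) = 39.
Since (b(27), b(28)) = (b(1), b(2)) = (19, 39) (two consecutive terms determine the rest), the sequence is periodic with period 26.
The value 34 first appears (with i ≥ 3) at b(3).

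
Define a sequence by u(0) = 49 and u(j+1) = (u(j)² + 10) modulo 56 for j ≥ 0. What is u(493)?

u(0) = 49, u(1) = 3, u(2) = 19, u(3) = 35, u(4) = 3.
Since u(4) = u(1) = 3, the sequence is eventually periodic: after a pre-period of length 1 it cycles with period 3.
For j ≥ 1, u(j) depends only on (j - 1) mod 3. (493 - 1) mod 3 = 0, so u(493) = u(1) = 3.

3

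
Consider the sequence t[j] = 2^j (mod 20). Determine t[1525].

We have t[1] = 2, t[2] = 4, t[3] = 8, t[4] = 16, t[5] = 12, t[6] = 4.
Since t[6] = t[2] = 4, the sequence is eventually periodic: after a pre-period of length 1 it cycles with period 4.
For j ≥ 2, t[j] depends only on (j - 2) mod 4. (1525 - 2) mod 4 = 3, so t[1525] = t[5] = 12.

12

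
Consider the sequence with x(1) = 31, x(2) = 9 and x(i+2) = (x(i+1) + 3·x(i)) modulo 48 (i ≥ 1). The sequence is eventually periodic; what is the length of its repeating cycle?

12

x(1) = 31, x(2) = 9, x(3) = 6, x(4) = 33, x(5) = 3, x(6) = 6, x(7) = 15, x(8) = 33, x(9) = 30, x(10) = 33, x(11) = 27, x(12) = 30, x(13) = 15, x(14) = 9, x(15) = 6.
Since (x(14), x(15)) = (x(2), x(3)) = (9, 6) (two consecutive terms determine the rest), the sequence is eventually periodic: after a pre-period of length 1 it cycles with period 12.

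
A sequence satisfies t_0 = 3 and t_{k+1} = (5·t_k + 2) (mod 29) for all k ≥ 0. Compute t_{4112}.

Computing terms: t_0 = 3, t_1 = 17, t_2 = 0, t_3 = 2, t_4 = 12, t_5 = 4, t_6 = 22, t_7 = 25, t_8 = 11, t_9 = 28, t_{10} = 26, t_{11} = 16, t_{12} = 24, t_{13} = 6, t_{14} = 3.
Since t_{14} = t_0 = 3, the sequence is periodic with period 14.
So t_{4112} = t_{0 + ((4112-0) mod 14)} = t_{10} = 26.

26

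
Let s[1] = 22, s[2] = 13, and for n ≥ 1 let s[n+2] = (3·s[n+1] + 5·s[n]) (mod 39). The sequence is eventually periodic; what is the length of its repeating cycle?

Computing terms: s[1] = 22, s[2] = 13, s[3] = 32, s[4] = 5, s[5] = 19, s[6] = 4, s[7] = 29, s[8] = 29, s[9] = 37, s[10] = 22, s[11] = 17, s[12] = 5, s[13] = 22, s[14] = 13.
Since (s[13], s[14]) = (s[1], s[2]) = (22, 13) (two consecutive terms determine the rest), the sequence is periodic with period 12.

12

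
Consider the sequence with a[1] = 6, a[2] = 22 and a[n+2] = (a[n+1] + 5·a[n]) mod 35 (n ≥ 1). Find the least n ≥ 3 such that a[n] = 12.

We have a[1] = 6, a[2] = 22, a[3] = 17, a[4] = 22, a[5] = 2, a[6] = 7, a[7] = 17, a[8] = 17, a[9] = 32, a[10] = 12, a[11] = 32, a[12] = 22, a[13] = 7, a[14] = 12, a[15] = 12, a[16] = 2, a[17] = 27, a[18] = 2, a[19] = 32, a[20] = 7, a[21] = 27, a[22] = 27, a[23] = 22, a[24] = 17.
Since (a[23], a[24]) = (a[2], a[3]) = (22, 17) (two consecutive terms determine the rest), the sequence is eventually periodic: after a pre-period of length 1 it cycles with period 21.
The value 12 first appears (with n ≥ 3) at a[10].

10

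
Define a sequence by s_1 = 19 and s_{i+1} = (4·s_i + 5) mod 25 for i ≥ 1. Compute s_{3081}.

We have s_1 = 19, s_2 = 6, s_3 = 4, s_4 = 21, s_5 = 14, s_6 = 11, s_7 = 24, s_8 = 1, s_9 = 9, s_{10} = 16, s_{11} = 19.
Since s_{11} = s_1 = 19, the sequence is periodic with period 10.
So s_{3081} = s_{1 + ((3081-1) mod 10)} = s_1 = 19.

19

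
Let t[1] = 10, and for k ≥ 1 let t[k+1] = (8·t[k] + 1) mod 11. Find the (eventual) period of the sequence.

We have t[1] = 10, t[2] = 4, t[3] = 0, t[4] = 1, t[5] = 9, t[6] = 7, t[7] = 2, t[8] = 6, t[9] = 5, t[10] = 8, t[11] = 10.
The sequence repeats with period 10.

10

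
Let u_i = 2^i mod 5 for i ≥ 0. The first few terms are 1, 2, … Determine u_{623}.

Listing terms: u_0 = 1,  u_1 = 2,  u_2 = 4,  u_3 = 3,  u_4 = 1.
The sequence repeats with period 4.
(623 - 0) mod 4 = 3, so u_{623} = u_3 = 3.

3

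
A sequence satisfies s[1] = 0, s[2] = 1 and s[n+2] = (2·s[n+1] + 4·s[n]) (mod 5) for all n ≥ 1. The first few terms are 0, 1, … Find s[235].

4

s[1] = 0,  s[2] = 1,  s[3] = 2,  s[4] = 3,  s[5] = 4,  s[6] = 0,  s[7] = 1.
The sequence repeats with period 5.
So s[235] = s[1 + ((235-1) mod 5)] = s[5] = 4.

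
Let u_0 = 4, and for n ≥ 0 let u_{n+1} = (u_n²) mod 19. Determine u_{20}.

u_0 = 4, u_1 = 16, u_2 = 9, u_3 = 5, u_4 = 6, u_5 = 17, u_6 = 4.
The sequence repeats with period 6.
So u_{20} = u_{0 + ((20-0) mod 6)} = u_2 = 9.

9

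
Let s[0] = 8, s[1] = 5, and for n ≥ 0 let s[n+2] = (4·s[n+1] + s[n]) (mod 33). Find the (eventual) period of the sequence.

Computing terms: s[0] = 8, s[1] = 5, s[2] = 28, s[3] = 18, s[4] = 1, s[5] = 22, s[6] = 23, s[7] = 15, s[8] = 17, s[9] = 17, s[10] = 19, s[11] = 27, s[12] = 28, s[13] = 7, s[14] = 23, s[15] = 0, s[16] = 23, s[17] = 26, s[18] = 28, s[19] = 6, s[20] = 19, s[21] = 16, s[22] = 17, s[23] = 18, s[24] = 23, s[25] = 11, s[26] = 1, s[27] = 15, s[28] = 28, s[29] = 28, s[30] = 8, s[31] = 27, s[32] = 17, s[33] = 29, s[34] = 1, s[35] = 0, s[36] = 1, s[37] = 4, s[38] = 17, s[39] = 6, s[40] = 8, s[41] = 5.
The sequence repeats with period 40.

40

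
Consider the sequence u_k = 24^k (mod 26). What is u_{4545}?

8

We have u_0 = 1, u_1 = 24, u_2 = 4, u_3 = 18, u_4 = 16, u_5 = 20, u_6 = 12, u_7 = 2, u_8 = 22, u_9 = 8, u_{10} = 10, u_{11} = 6, u_{12} = 14, u_{13} = 24.
Since u_{13} = u_1 = 24, the sequence is eventually periodic: after a pre-period of length 1 it cycles with period 12.
For k ≥ 1, u_k depends only on (k - 1) mod 12. (4545 - 1) mod 12 = 8, so u_{4545} = u_9 = 8.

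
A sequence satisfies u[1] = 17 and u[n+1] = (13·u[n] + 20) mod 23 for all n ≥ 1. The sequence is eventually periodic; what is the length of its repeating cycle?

u[1] = 17,  u[2] = 11,  u[3] = 2,  u[4] = 0,  u[5] = 20,  u[6] = 4,  u[7] = 3,  u[8] = 13,  u[9] = 5,  u[10] = 16,  u[11] = 21,  u[12] = 17.
Since u[12] = u[1] = 17, the sequence is periodic with period 11.

11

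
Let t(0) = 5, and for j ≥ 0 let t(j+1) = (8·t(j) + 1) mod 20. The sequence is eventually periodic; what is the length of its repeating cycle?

4

Listing terms: t(0) = 5,  t(1) = 1,  t(2) = 9,  t(3) = 13,  t(4) = 5.
Since t(4) = t(0) = 5, the sequence is periodic with period 4.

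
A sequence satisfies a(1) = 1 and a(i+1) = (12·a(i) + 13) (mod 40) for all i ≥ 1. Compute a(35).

33

a(1) = 1; a(2) = 25; a(3) = 33; a(4) = 9; a(5) = 1.
Since a(5) = a(1) = 1, the sequence is periodic with period 4.
(35 - 1) mod 4 = 2, so a(35) = a(3) = 33.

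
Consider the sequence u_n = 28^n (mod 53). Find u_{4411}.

15

We have u_0 = 1, u_1 = 28, u_2 = 42, u_3 = 10, u_4 = 15, u_5 = 49, u_6 = 47, u_7 = 44, u_8 = 13, u_9 = 46, u_{10} = 16, u_{11} = 24, u_{12} = 36, u_{13} = 1.
The sequence repeats with period 13.
(4411 - 0) mod 13 = 4, so u_{4411} = u_4 = 15.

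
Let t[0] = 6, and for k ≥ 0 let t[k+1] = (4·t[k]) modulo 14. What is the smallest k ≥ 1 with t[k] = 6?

3

t[0] = 6, t[1] = 10, t[2] = 12, t[3] = 6.
Since t[3] = t[0] = 6, the sequence is periodic with period 3.
The value 6 next appears (with k ≥ 1) at t[3].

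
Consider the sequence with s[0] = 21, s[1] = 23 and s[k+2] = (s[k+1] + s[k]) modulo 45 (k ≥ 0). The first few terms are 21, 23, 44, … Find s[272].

36

Computing terms: s[0] = 21, s[1] = 23, s[2] = 44, s[3] = 22, s[4] = 21, s[5] = 43, s[6] = 19, s[7] = 17, s[8] = 36, s[9] = 8, s[10] = 44, s[11] = 7, s[12] = 6, s[13] = 13, s[14] = 19, s[15] = 32, s[16] = 6, s[17] = 38, s[18] = 44, s[19] = 37, s[20] = 36, s[21] = 28, s[22] = 19, s[23] = 2, s[24] = 21, s[25] = 23.
Since (s[24], s[25]) = (s[0], s[1]) = (21, 23) (two consecutive terms determine the rest), the sequence is periodic with period 24.
So s[272] = s[0 + ((272-0) mod 24)] = s[8] = 36.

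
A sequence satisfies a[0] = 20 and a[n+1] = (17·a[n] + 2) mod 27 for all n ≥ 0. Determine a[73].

18

Listing terms: a[0] = 20, a[1] = 18, a[2] = 11, a[3] = 0, a[4] = 2, a[5] = 9, a[6] = 20.
Since a[6] = a[0] = 20, the sequence is periodic with period 6.
So a[73] = a[0 + ((73-0) mod 6)] = a[1] = 18.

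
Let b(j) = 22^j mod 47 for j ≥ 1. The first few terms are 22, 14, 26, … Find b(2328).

Computing terms: b(1) = 22,  b(2) = 14,  b(3) = 26,  b(4) = 8,  b(5) = 35,  b(6) = 18,  b(7) = 20,  b(8) = 17,  b(9) = 45,  b(10) = 3,  b(11) = 19,  b(12) = 42,  b(13) = 31,  b(14) = 24,  b(15) = 11,  b(16) = 7,  b(17) = 13,  b(18) = 4,  b(19) = 41,  b(20) = 9,  b(21) = 10,  b(22) = 32,  b(23) = 46,  b(24) = 25,  b(25) = 33,  b(26) = 21,  b(27) = 39,  b(28) = 12,  b(29) = 29,  b(30) = 27,  b(31) = 30,  b(32) = 2,  b(33) = 44,  b(34) = 28,  b(35) = 5,  b(36) = 16,  b(37) = 23,  b(38) = 36,  b(39) = 40,  b(40) = 34,  b(41) = 43,  b(42) = 6,  b(43) = 38,  b(44) = 37,  b(45) = 15,  b(46) = 1,  b(47) = 22.
Since b(47) = b(1) = 22, the sequence is periodic with period 46.
(2328 - 1) mod 46 = 27, so b(2328) = b(28) = 12.

12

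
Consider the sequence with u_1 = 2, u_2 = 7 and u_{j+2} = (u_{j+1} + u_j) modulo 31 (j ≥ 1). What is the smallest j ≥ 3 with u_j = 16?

4

Listing terms: u_1 = 2,  u_2 = 7,  u_3 = 9,  u_4 = 16,  u_5 = 25,  u_6 = 10,  u_7 = 4,  u_8 = 14,  u_9 = 18,  u_{10} = 1,  u_{11} = 19,  u_{12} = 20,  u_{13} = 8,  u_{14} = 28,  u_{15} = 5,  u_{16} = 2,  u_{17} = 7.
The sequence repeats with period 15.
The value 16 first appears (with j ≥ 3) at u_4.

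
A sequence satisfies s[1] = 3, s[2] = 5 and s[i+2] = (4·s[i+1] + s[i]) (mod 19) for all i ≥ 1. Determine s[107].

We have s[1] = 3,  s[2] = 5,  s[3] = 4,  s[4] = 2,  s[5] = 12,  s[6] = 12,  s[7] = 3,  s[8] = 5.
Since (s[7], s[8]) = (s[1], s[2]) = (3, 5) (two consecutive terms determine the rest), the sequence is periodic with period 6.
(107 - 1) mod 6 = 4, so s[107] = s[5] = 12.

12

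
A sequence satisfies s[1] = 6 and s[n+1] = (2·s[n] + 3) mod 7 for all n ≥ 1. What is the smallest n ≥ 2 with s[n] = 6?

Listing terms: s[1] = 6, s[2] = 1, s[3] = 5, s[4] = 6.
The sequence repeats with period 3.
The value 6 next appears (with n ≥ 2) at s[4].

4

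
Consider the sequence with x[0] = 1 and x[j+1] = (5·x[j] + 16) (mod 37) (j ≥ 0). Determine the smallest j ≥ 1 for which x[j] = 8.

19

We have x[0] = 1,  x[1] = 21,  x[2] = 10,  x[3] = 29,  x[4] = 13,  x[5] = 7,  x[6] = 14,  x[7] = 12,  x[8] = 2,  x[9] = 26,  x[10] = 35,  x[11] = 6,  x[12] = 9,  x[13] = 24,  x[14] = 25,  x[15] = 30,  x[16] = 18,  x[17] = 32,  x[18] = 28,  x[19] = 8,  x[20] = 19,  x[21] = 0,  x[22] = 16,  x[23] = 22,  x[24] = 15,  x[25] = 17,  x[26] = 27,  x[27] = 3,  x[28] = 31,  x[29] = 23,  x[30] = 20,  x[31] = 5,  x[32] = 4,  x[33] = 36,  x[34] = 11,  x[35] = 34,  x[36] = 1.
The sequence repeats with period 36.
The value 8 first appears (with j ≥ 1) at x[19].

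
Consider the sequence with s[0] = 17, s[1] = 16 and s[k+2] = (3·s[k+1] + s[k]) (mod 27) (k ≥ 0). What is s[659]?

We have s[0] = 17, s[1] = 16, s[2] = 11, s[3] = 22, s[4] = 23, s[5] = 10, s[6] = 26, s[7] = 7, s[8] = 20, s[9] = 13, s[10] = 5, s[11] = 1, s[12] = 8, s[13] = 25, s[14] = 2, s[15] = 4, s[16] = 14, s[17] = 19, s[18] = 17, s[19] = 16.
The sequence repeats with period 18.
(659 - 0) mod 18 = 11, so s[659] = s[11] = 1.

1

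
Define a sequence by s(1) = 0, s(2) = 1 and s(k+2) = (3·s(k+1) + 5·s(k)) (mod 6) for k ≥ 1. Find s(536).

5

Computing terms: s(1) = 0,  s(2) = 1,  s(3) = 3,  s(4) = 2,  s(5) = 3,  s(6) = 1,  s(7) = 0,  s(8) = 5,  s(9) = 3,  s(10) = 4,  s(11) = 3,  s(12) = 5,  s(13) = 0,  s(14) = 1.
Since (s(13), s(14)) = (s(1), s(2)) = (0, 1) (two consecutive terms determine the rest), the sequence is periodic with period 12.
(536 - 1) mod 12 = 7, so s(536) = s(8) = 5.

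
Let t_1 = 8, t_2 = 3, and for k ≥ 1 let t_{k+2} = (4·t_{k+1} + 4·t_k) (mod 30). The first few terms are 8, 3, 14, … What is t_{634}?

t_1 = 8; t_2 = 3; t_3 = 14; t_4 = 8; t_5 = 28; t_6 = 24; t_7 = 28; t_8 = 28; t_9 = 14; t_{10} = 18; t_{11} = 8; t_{12} = 14; t_{13} = 28; t_{14} = 18; t_{15} = 4; t_{16} = 28; t_{17} = 8; t_{18} = 24; t_{19} = 8; t_{20} = 8; t_{21} = 4; t_{22} = 18; t_{23} = 28; t_{24} = 4; t_{25} = 8; t_{26} = 18; t_{27} = 14; t_{28} = 8.
Since (t_{27}, t_{28}) = (t_3, t_4) = (14, 8) (two consecutive terms determine the rest), the sequence is eventually periodic: after a pre-period of length 2 it cycles with period 24.
For k ≥ 3, t_k depends only on (k - 3) mod 24. (634 - 3) mod 24 = 7, so t_{634} = t_{10} = 18.

18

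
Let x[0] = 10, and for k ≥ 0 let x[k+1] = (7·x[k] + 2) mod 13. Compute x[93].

0

We have x[0] = 10; x[1] = 7; x[2] = 12; x[3] = 8; x[4] = 6; x[5] = 5; x[6] = 11; x[7] = 1; x[8] = 9; x[9] = 0; x[10] = 2; x[11] = 3; x[12] = 10.
The sequence repeats with period 12.
So x[93] = x[0 + ((93-0) mod 12)] = x[9] = 0.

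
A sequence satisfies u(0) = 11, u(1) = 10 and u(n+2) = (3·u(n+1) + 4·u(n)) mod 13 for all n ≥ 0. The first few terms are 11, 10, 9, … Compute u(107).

Listing terms: u(0) = 11,  u(1) = 10,  u(2) = 9,  u(3) = 2,  u(4) = 3,  u(5) = 4,  u(6) = 11,  u(7) = 10.
Since (u(6), u(7)) = (u(0), u(1)) = (11, 10) (two consecutive terms determine the rest), the sequence is periodic with period 6.
(107 - 0) mod 6 = 5, so u(107) = u(5) = 4.

4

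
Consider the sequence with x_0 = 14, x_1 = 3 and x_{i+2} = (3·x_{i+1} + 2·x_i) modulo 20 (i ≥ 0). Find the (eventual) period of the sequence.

24

x_0 = 14,  x_1 = 3,  x_2 = 17,  x_3 = 17,  x_4 = 5,  x_5 = 9,  x_6 = 17,  x_7 = 9,  x_8 = 1,  x_9 = 1,  x_{10} = 5,  x_{11} = 17,  x_{12} = 1,  x_{13} = 17,  x_{14} = 13,  x_{15} = 13,  x_{16} = 5,  x_{17} = 1,  x_{18} = 13,  x_{19} = 1,  x_{20} = 9,  x_{21} = 9,  x_{22} = 5,  x_{23} = 13,  x_{24} = 9,  x_{25} = 13,  x_{26} = 17,  x_{27} = 17.
Since (x_{26}, x_{27}) = (x_2, x_3) = (17, 17) (two consecutive terms determine the rest), the sequence is eventually periodic: after a pre-period of length 2 it cycles with period 24.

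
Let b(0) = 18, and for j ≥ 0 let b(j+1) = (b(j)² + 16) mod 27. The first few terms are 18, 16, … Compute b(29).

2

b(0) = 18,  b(1) = 16,  b(2) = 2,  b(3) = 20,  b(4) = 11,  b(5) = 2.
Since b(5) = b(2) = 2, the sequence is eventually periodic: after a pre-period of length 2 it cycles with period 3.
For j ≥ 2, b(j) depends only on (j - 2) mod 3. (29 - 2) mod 3 = 0, so b(29) = b(2) = 2.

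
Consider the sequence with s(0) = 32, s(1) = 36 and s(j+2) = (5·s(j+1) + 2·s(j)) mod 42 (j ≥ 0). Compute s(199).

Computing terms: s(0) = 32,  s(1) = 36,  s(2) = 34,  s(3) = 32,  s(4) = 18,  s(5) = 28,  s(6) = 8,  s(7) = 12,  s(8) = 34,  s(9) = 26,  s(10) = 30,  s(11) = 34,  s(12) = 20,  s(13) = 0,  s(14) = 40,  s(15) = 32,  s(16) = 30,  s(17) = 4,  s(18) = 38,  s(19) = 30,  s(20) = 16,  s(21) = 14,  s(22) = 18,  s(23) = 34,  s(24) = 38,  s(25) = 6,  s(26) = 22,  s(27) = 38,  s(28) = 24,  s(29) = 28,  s(30) = 20,  s(31) = 30,  s(32) = 22,  s(33) = 2,  s(34) = 12,  s(35) = 22,  s(36) = 8,  s(37) = 0,  s(38) = 16,  s(39) = 38,  s(40) = 12,  s(41) = 10,  s(42) = 32,  s(43) = 12,  s(44) = 40,  s(45) = 14,  s(46) = 24,  s(47) = 22,  s(48) = 32,  s(49) = 36.
The sequence repeats with period 48.
(199 - 0) mod 48 = 7, so s(199) = s(7) = 12.

12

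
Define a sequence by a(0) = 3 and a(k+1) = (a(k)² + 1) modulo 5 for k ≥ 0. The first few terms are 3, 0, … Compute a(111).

2

Computing terms: a(0) = 3, a(1) = 0, a(2) = 1, a(3) = 2, a(4) = 0.
Since a(4) = a(1) = 0, the sequence is eventually periodic: after a pre-period of length 1 it cycles with period 3.
For k ≥ 1, a(k) depends only on (k - 1) mod 3. (111 - 1) mod 3 = 2, so a(111) = a(3) = 2.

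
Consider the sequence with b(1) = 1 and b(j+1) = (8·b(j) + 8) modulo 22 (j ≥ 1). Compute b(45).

20

We have b(1) = 1; b(2) = 16; b(3) = 4; b(4) = 18; b(5) = 20; b(6) = 14; b(7) = 10; b(8) = 0; b(9) = 8; b(10) = 6; b(11) = 12; b(12) = 16.
Since b(12) = b(2) = 16, the sequence is eventually periodic: after a pre-period of length 1 it cycles with period 10.
For j ≥ 2, b(j) depends only on (j - 2) mod 10. (45 - 2) mod 10 = 3, so b(45) = b(5) = 20.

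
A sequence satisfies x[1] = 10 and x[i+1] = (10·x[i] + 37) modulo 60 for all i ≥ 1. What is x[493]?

Computing terms: x[1] = 10, x[2] = 17, x[3] = 27, x[4] = 7, x[5] = 47, x[6] = 27.
Since x[6] = x[3] = 27, the sequence is eventually periodic: after a pre-period of length 2 it cycles with period 3.
For i ≥ 3, x[i] depends only on (i - 3) mod 3. (493 - 3) mod 3 = 1, so x[493] = x[4] = 7.

7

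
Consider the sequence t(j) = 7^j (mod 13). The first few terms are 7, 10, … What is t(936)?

1

Computing terms: t(1) = 7,  t(2) = 10,  t(3) = 5,  t(4) = 9,  t(5) = 11,  t(6) = 12,  t(7) = 6,  t(8) = 3,  t(9) = 8,  t(10) = 4,  t(11) = 2,  t(12) = 1,  t(13) = 7.
The sequence repeats with period 12.
So t(936) = t(1 + ((936-1) mod 12)) = t(12) = 1.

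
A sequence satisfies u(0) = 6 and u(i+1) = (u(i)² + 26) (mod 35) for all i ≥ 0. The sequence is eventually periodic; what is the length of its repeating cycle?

u(0) = 6,  u(1) = 27,  u(2) = 20,  u(3) = 6.
The sequence repeats with period 3.

3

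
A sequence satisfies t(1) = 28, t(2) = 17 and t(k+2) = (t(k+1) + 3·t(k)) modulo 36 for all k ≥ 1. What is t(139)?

8

Listing terms: t(1) = 28, t(2) = 17, t(3) = 29, t(4) = 8, t(5) = 23, t(6) = 11, t(7) = 8, t(8) = 5, t(9) = 29, t(10) = 8.
Since (t(9), t(10)) = (t(3), t(4)) = (29, 8) (two consecutive terms determine the rest), the sequence is eventually periodic: after a pre-period of length 2 it cycles with period 6.
For k ≥ 3, t(k) depends only on (k - 3) mod 6. (139 - 3) mod 6 = 4, so t(139) = t(7) = 8.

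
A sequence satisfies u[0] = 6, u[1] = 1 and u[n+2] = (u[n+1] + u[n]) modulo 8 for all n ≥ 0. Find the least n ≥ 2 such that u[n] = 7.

2

Listing terms: u[0] = 6, u[1] = 1, u[2] = 7, u[3] = 0, u[4] = 7, u[5] = 7, u[6] = 6, u[7] = 5, u[8] = 3, u[9] = 0, u[10] = 3, u[11] = 3, u[12] = 6, u[13] = 1.
Since (u[12], u[13]) = (u[0], u[1]) = (6, 1) (two consecutive terms determine the rest), the sequence is periodic with period 12.
The value 7 first appears (with n ≥ 2) at u[2].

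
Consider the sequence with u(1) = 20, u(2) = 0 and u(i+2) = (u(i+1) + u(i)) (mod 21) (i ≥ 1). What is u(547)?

Listing terms: u(1) = 20; u(2) = 0; u(3) = 20; u(4) = 20; u(5) = 19; u(6) = 18; u(7) = 16; u(8) = 13; u(9) = 8; u(10) = 0; u(11) = 8; u(12) = 8; u(13) = 16; u(14) = 3; u(15) = 19; u(16) = 1; u(17) = 20; u(18) = 0.
Since (u(17), u(18)) = (u(1), u(2)) = (20, 0) (two consecutive terms determine the rest), the sequence is periodic with period 16.
(547 - 1) mod 16 = 2, so u(547) = u(3) = 20.

20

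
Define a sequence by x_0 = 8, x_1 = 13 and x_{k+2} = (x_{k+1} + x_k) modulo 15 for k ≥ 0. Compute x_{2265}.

4

Listing terms: x_0 = 8, x_1 = 13, x_2 = 6, x_3 = 4, x_4 = 10, x_5 = 14, x_6 = 9, x_7 = 8, x_8 = 2, x_9 = 10, x_{10} = 12, x_{11} = 7, x_{12} = 4, x_{13} = 11, x_{14} = 0, x_{15} = 11, x_{16} = 11, x_{17} = 7, x_{18} = 3, x_{19} = 10, x_{20} = 13, x_{21} = 8, x_{22} = 6, x_{23} = 14, x_{24} = 5, x_{25} = 4, x_{26} = 9, x_{27} = 13, x_{28} = 7, x_{29} = 5, x_{30} = 12, x_{31} = 2, x_{32} = 14, x_{33} = 1, x_{34} = 0, x_{35} = 1, x_{36} = 1, x_{37} = 2, x_{38} = 3, x_{39} = 5, x_{40} = 8, x_{41} = 13.
The sequence repeats with period 40.
So x_{2265} = x_{0 + ((2265-0) mod 40)} = x_{25} = 4.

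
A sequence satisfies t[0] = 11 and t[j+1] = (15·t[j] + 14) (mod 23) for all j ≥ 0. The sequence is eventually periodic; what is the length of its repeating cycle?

Listing terms: t[0] = 11,  t[1] = 18,  t[2] = 8,  t[3] = 19,  t[4] = 0,  t[5] = 14,  t[6] = 17,  t[7] = 16,  t[8] = 1,  t[9] = 6,  t[10] = 12,  t[11] = 10,  t[12] = 3,  t[13] = 13,  t[14] = 2,  t[15] = 21,  t[16] = 7,  t[17] = 4,  t[18] = 5,  t[19] = 20,  t[20] = 15,  t[21] = 9,  t[22] = 11.
Since t[22] = t[0] = 11, the sequence is periodic with period 22.

22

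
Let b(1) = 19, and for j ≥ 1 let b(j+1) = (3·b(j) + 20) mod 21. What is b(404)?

14

We have b(1) = 19; b(2) = 14; b(3) = 20; b(4) = 17; b(5) = 8; b(6) = 2; b(7) = 5; b(8) = 14.
Since b(8) = b(2) = 14, the sequence is eventually periodic: after a pre-period of length 1 it cycles with period 6.
For j ≥ 2, b(j) depends only on (j - 2) mod 6. (404 - 2) mod 6 = 0, so b(404) = b(2) = 14.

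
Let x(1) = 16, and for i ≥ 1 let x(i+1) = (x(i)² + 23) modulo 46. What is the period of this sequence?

10

x(1) = 16,  x(2) = 3,  x(3) = 32,  x(4) = 35,  x(5) = 6,  x(6) = 13,  x(7) = 8,  x(8) = 41,  x(9) = 2,  x(10) = 27,  x(11) = 16.
Since x(11) = x(1) = 16, the sequence is periodic with period 10.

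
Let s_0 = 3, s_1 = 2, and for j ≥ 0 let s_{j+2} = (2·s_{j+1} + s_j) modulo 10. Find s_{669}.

4

We have s_0 = 3,  s_1 = 2,  s_2 = 7,  s_3 = 6,  s_4 = 9,  s_5 = 4,  s_6 = 7,  s_7 = 8,  s_8 = 3,  s_9 = 4,  s_{10} = 1,  s_{11} = 6,  s_{12} = 3,  s_{13} = 2.
Since (s_{12}, s_{13}) = (s_0, s_1) = (3, 2) (two consecutive terms determine the rest), the sequence is periodic with period 12.
(669 - 0) mod 12 = 9, so s_{669} = s_9 = 4.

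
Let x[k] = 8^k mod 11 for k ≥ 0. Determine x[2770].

Listing terms: x[0] = 1; x[1] = 8; x[2] = 9; x[3] = 6; x[4] = 4; x[5] = 10; x[6] = 3; x[7] = 2; x[8] = 5; x[9] = 7; x[10] = 1.
The sequence repeats with period 10.
So x[2770] = x[0 + ((2770-0) mod 10)] = x[0] = 1.

1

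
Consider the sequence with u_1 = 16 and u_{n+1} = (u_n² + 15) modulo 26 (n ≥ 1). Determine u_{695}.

u_1 = 16; u_2 = 11; u_3 = 6; u_4 = 25; u_5 = 16.
Since u_5 = u_1 = 16, the sequence is periodic with period 4.
(695 - 1) mod 4 = 2, so u_{695} = u_3 = 6.

6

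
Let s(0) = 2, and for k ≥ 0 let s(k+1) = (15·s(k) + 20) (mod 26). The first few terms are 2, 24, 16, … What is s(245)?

s(0) = 2, s(1) = 24, s(2) = 16, s(3) = 0, s(4) = 20, s(5) = 8, s(6) = 10, s(7) = 14, s(8) = 22, s(9) = 12, s(10) = 18, s(11) = 4, s(12) = 2.
Since s(12) = s(0) = 2, the sequence is periodic with period 12.
So s(245) = s(0 + ((245-0) mod 12)) = s(5) = 8.

8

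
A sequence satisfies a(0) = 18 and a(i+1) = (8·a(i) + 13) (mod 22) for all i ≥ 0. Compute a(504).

Computing terms: a(0) = 18, a(1) = 3, a(2) = 15, a(3) = 1, a(4) = 21, a(5) = 5, a(6) = 9, a(7) = 19, a(8) = 11, a(9) = 13, a(10) = 7, a(11) = 3.
Since a(11) = a(1) = 3, the sequence is eventually periodic: after a pre-period of length 1 it cycles with period 10.
For i ≥ 1, a(i) depends only on (i - 1) mod 10. (504 - 1) mod 10 = 3, so a(504) = a(4) = 21.

21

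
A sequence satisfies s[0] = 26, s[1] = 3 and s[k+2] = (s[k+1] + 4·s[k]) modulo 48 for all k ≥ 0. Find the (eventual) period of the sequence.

Listing terms: s[0] = 26,  s[1] = 3,  s[2] = 11,  s[3] = 23,  s[4] = 19,  s[5] = 15,  s[6] = 43,  s[7] = 7,  s[8] = 35,  s[9] = 15,  s[10] = 11,  s[11] = 23.
Since (s[10], s[11]) = (s[2], s[3]) = (11, 23) (two consecutive terms determine the rest), the sequence is eventually periodic: after a pre-period of length 2 it cycles with period 8.

8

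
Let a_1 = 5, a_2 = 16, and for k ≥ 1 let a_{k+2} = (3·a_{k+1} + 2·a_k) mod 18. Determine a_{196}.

Computing terms: a_1 = 5, a_2 = 16, a_3 = 4, a_4 = 8, a_5 = 14, a_6 = 4, a_7 = 4, a_8 = 2, a_9 = 14, a_{10} = 10, a_{11} = 4, a_{12} = 14, a_{13} = 14, a_{14} = 16, a_{15} = 4.
Since (a_{14}, a_{15}) = (a_2, a_3) = (16, 4) (two consecutive terms determine the rest), the sequence is eventually periodic: after a pre-period of length 1 it cycles with period 12.
For k ≥ 2, a_k depends only on (k - 2) mod 12. (196 - 2) mod 12 = 2, so a_{196} = a_4 = 8.

8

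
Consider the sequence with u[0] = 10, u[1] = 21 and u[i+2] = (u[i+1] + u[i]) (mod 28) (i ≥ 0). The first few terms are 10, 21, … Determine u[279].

u[0] = 10,  u[1] = 21,  u[2] = 3,  u[3] = 24,  u[4] = 27,  u[5] = 23,  u[6] = 22,  u[7] = 17,  u[8] = 11,  u[9] = 0,  u[10] = 11,  u[11] = 11,  u[12] = 22,  u[13] = 5,  u[14] = 27,  u[15] = 4,  u[16] = 3,  u[17] = 7,  u[18] = 10,  u[19] = 17,  u[20] = 27,  u[21] = 16,  u[22] = 15,  u[23] = 3,  u[24] = 18,  u[25] = 21,  u[26] = 11,  u[27] = 4,  u[28] = 15,  u[29] = 19,  u[30] = 6,  u[31] = 25,  u[32] = 3,  u[33] = 0,  u[34] = 3,  u[35] = 3,  u[36] = 6,  u[37] = 9,  u[38] = 15,  u[39] = 24,  u[40] = 11,  u[41] = 7,  u[42] = 18,  u[43] = 25,  u[44] = 15,  u[45] = 12,  u[46] = 27,  u[47] = 11,  u[48] = 10,  u[49] = 21.
The sequence repeats with period 48.
(279 - 0) mod 48 = 39, so u[279] = u[39] = 24.

24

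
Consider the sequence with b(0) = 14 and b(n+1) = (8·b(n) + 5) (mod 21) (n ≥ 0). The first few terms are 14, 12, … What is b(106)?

5

Computing terms: b(0) = 14, b(1) = 12, b(2) = 17, b(3) = 15, b(4) = 20, b(5) = 18, b(6) = 2, b(7) = 0, b(8) = 5, b(9) = 3, b(10) = 8, b(11) = 6, b(12) = 11, b(13) = 9, b(14) = 14.
The sequence repeats with period 14.
So b(106) = b(0 + ((106-0) mod 14)) = b(8) = 5.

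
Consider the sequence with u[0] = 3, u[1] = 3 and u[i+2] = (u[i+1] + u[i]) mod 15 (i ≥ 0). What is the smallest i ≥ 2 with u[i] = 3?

We have u[0] = 3; u[1] = 3; u[2] = 6; u[3] = 9; u[4] = 0; u[5] = 9; u[6] = 9; u[7] = 3; u[8] = 12; u[9] = 0; u[10] = 12; u[11] = 12; u[12] = 9; u[13] = 6; u[14] = 0; u[15] = 6; u[16] = 6; u[17] = 12; u[18] = 3; u[19] = 0; u[20] = 3; u[21] = 3.
Since (u[20], u[21]) = (u[0], u[1]) = (3, 3) (two consecutive terms determine the rest), the sequence is periodic with period 20.
The value 3 first appears (with i ≥ 2) at u[7].

7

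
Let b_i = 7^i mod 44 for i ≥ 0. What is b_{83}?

35

We have b_0 = 1; b_1 = 7; b_2 = 5; b_3 = 35; b_4 = 25; b_5 = 43; b_6 = 37; b_7 = 39; b_8 = 9; b_9 = 19; b_{10} = 1.
Since b_{10} = b_0 = 1, the sequence is periodic with period 10.
(83 - 0) mod 10 = 3, so b_{83} = b_3 = 35.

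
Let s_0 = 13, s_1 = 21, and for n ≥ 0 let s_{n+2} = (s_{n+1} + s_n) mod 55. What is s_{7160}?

13

s_0 = 13, s_1 = 21, s_2 = 34, s_3 = 0, s_4 = 34, s_5 = 34, s_6 = 13, s_7 = 47, s_8 = 5, s_9 = 52, s_{10} = 2, s_{11} = 54, s_{12} = 1, s_{13} = 0, s_{14} = 1, s_{15} = 1, s_{16} = 2, s_{17} = 3, s_{18} = 5, s_{19} = 8, s_{20} = 13, s_{21} = 21.
Since (s_{20}, s_{21}) = (s_0, s_1) = (13, 21) (two consecutive terms determine the rest), the sequence is periodic with period 20.
(7160 - 0) mod 20 = 0, so s_{7160} = s_0 = 13.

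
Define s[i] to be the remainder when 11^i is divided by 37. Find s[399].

Listing terms: s[0] = 1, s[1] = 11, s[2] = 10, s[3] = 36, s[4] = 26, s[5] = 27, s[6] = 1.
Since s[6] = s[0] = 1, the sequence is periodic with period 6.
So s[399] = s[0 + ((399-0) mod 6)] = s[3] = 36.

36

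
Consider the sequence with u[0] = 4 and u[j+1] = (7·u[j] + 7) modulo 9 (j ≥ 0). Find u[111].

We have u[0] = 4,  u[1] = 8,  u[2] = 0,  u[3] = 7,  u[4] = 2,  u[5] = 3,  u[6] = 1,  u[7] = 5,  u[8] = 6,  u[9] = 4.
Since u[9] = u[0] = 4, the sequence is periodic with period 9.
(111 - 0) mod 9 = 3, so u[111] = u[3] = 7.

7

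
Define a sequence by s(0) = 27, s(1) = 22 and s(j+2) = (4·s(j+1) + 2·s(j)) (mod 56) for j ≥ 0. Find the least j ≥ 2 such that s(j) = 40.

We have s(0) = 27,  s(1) = 22,  s(2) = 30,  s(3) = 52,  s(4) = 44,  s(5) = 0,  s(6) = 32,  s(7) = 16,  s(8) = 16,  s(9) = 40,  s(10) = 24,  s(11) = 8,  s(12) = 24,  s(13) = 0,  s(14) = 48,  s(15) = 24,  s(16) = 24,  s(17) = 32,  s(18) = 8,  s(19) = 40,  s(20) = 8,  s(21) = 0,  s(22) = 16,  s(23) = 8,  s(24) = 8,  s(25) = 48,  s(26) = 40,  s(27) = 32,  s(28) = 40,  s(29) = 0,  s(30) = 24,  s(31) = 40,  s(32) = 40,  s(33) = 16,  s(34) = 32,  s(35) = 48,  s(36) = 32,  s(37) = 0,  s(38) = 8,  s(39) = 32,  s(40) = 32,  s(41) = 24,  s(42) = 48,  s(43) = 16,  s(44) = 48,  s(45) = 0,  s(46) = 40,  s(47) = 48,  s(48) = 48,  s(49) = 8,  s(50) = 16,  s(51) = 24,  s(52) = 16,  s(53) = 0,  s(54) = 32.
Since (s(53), s(54)) = (s(5), s(6)) = (0, 32) (two consecutive terms determine the rest), the sequence is eventually periodic: after a pre-period of length 5 it cycles with period 48.
The value 40 first appears (with j ≥ 2) at s(9).

9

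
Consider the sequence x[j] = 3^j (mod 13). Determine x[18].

1

We have x[0] = 1,  x[1] = 3,  x[2] = 9,  x[3] = 1.
The sequence repeats with period 3.
(18 - 0) mod 3 = 0, so x[18] = x[0] = 1.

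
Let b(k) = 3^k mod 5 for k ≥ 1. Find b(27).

2

We have b(1) = 3, b(2) = 4, b(3) = 2, b(4) = 1, b(5) = 3.
The sequence repeats with period 4.
(27 - 1) mod 4 = 2, so b(27) = b(3) = 2.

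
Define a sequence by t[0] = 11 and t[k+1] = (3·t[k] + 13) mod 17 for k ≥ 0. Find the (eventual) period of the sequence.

t[0] = 11,  t[1] = 12,  t[2] = 15,  t[3] = 7,  t[4] = 0,  t[5] = 13,  t[6] = 1,  t[7] = 16,  t[8] = 10,  t[9] = 9,  t[10] = 6,  t[11] = 14,  t[12] = 4,  t[13] = 8,  t[14] = 3,  t[15] = 5,  t[16] = 11.
Since t[16] = t[0] = 11, the sequence is periodic with period 16.

16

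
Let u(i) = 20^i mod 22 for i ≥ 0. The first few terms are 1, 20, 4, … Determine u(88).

14

Listing terms: u(0) = 1, u(1) = 20, u(2) = 4, u(3) = 14, u(4) = 16, u(5) = 12, u(6) = 20.
Since u(6) = u(1) = 20, the sequence is eventually periodic: after a pre-period of length 1 it cycles with period 5.
For i ≥ 1, u(i) depends only on (i - 1) mod 5. (88 - 1) mod 5 = 2, so u(88) = u(3) = 14.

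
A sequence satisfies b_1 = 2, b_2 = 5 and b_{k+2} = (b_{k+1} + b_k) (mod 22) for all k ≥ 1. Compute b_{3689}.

Listing terms: b_1 = 2; b_2 = 5; b_3 = 7; b_4 = 12; b_5 = 19; b_6 = 9; b_7 = 6; b_8 = 15; b_9 = 21; b_{10} = 14; b_{11} = 13; b_{12} = 5; b_{13} = 18; b_{14} = 1; b_{15} = 19; b_{16} = 20; b_{17} = 17; b_{18} = 15; b_{19} = 10; b_{20} = 3; b_{21} = 13; b_{22} = 16; b_{23} = 7; b_{24} = 1; b_{25} = 8; b_{26} = 9; b_{27} = 17; b_{28} = 4; b_{29} = 21; b_{30} = 3; b_{31} = 2; b_{32} = 5.
The sequence repeats with period 30.
So b_{3689} = b_{1 + ((3689-1) mod 30)} = b_{29} = 21.

21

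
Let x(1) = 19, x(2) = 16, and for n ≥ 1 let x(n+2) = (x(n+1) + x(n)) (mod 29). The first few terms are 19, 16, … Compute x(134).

We have x(1) = 19, x(2) = 16, x(3) = 6, x(4) = 22, x(5) = 28, x(6) = 21, x(7) = 20, x(8) = 12, x(9) = 3, x(10) = 15, x(11) = 18, x(12) = 4, x(13) = 22, x(14) = 26, x(15) = 19, x(16) = 16.
Since (x(15), x(16)) = (x(1), x(2)) = (19, 16) (two consecutive terms determine the rest), the sequence is periodic with period 14.
(134 - 1) mod 14 = 7, so x(134) = x(8) = 12.

12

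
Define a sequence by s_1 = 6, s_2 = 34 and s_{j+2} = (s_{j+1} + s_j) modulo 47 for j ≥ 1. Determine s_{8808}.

We have s_1 = 6; s_2 = 34; s_3 = 40; s_4 = 27; s_5 = 20; s_6 = 0; s_7 = 20; s_8 = 20; s_9 = 40; s_{10} = 13; s_{11} = 6; s_{12} = 19; s_{13} = 25; s_{14} = 44; s_{15} = 22; s_{16} = 19; s_{17} = 41; s_{18} = 13; s_{19} = 7; s_{20} = 20; s_{21} = 27; s_{22} = 0; s_{23} = 27; s_{24} = 27; s_{25} = 7; s_{26} = 34; s_{27} = 41; s_{28} = 28; s_{29} = 22; s_{30} = 3; s_{31} = 25; s_{32} = 28; s_{33} = 6; s_{34} = 34.
Since (s_{33}, s_{34}) = (s_1, s_2) = (6, 34) (two consecutive terms determine the rest), the sequence is periodic with period 32.
(8808 - 1) mod 32 = 7, so s_{8808} = s_8 = 20.

20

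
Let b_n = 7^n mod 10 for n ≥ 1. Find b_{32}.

1

We have b_1 = 7; b_2 = 9; b_3 = 3; b_4 = 1; b_5 = 7.
The sequence repeats with period 4.
(32 - 1) mod 4 = 3, so b_{32} = b_4 = 1.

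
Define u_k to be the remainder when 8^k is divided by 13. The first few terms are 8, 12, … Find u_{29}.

8

u_1 = 8, u_2 = 12, u_3 = 5, u_4 = 1, u_5 = 8.
The sequence repeats with period 4.
(29 - 1) mod 4 = 0, so u_{29} = u_1 = 8.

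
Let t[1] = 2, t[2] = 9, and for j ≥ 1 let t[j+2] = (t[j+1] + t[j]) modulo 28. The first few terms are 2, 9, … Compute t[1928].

Listing terms: t[1] = 2, t[2] = 9, t[3] = 11, t[4] = 20, t[5] = 3, t[6] = 23, t[7] = 26, t[8] = 21, t[9] = 19, t[10] = 12, t[11] = 3, t[12] = 15, t[13] = 18, t[14] = 5, t[15] = 23, t[16] = 0, t[17] = 23, t[18] = 23, t[19] = 18, t[20] = 13, t[21] = 3, t[22] = 16, t[23] = 19, t[24] = 7, t[25] = 26, t[26] = 5, t[27] = 3, t[28] = 8, t[29] = 11, t[30] = 19, t[31] = 2, t[32] = 21, t[33] = 23, t[34] = 16, t[35] = 11, t[36] = 27, t[37] = 10, t[38] = 9, t[39] = 19, t[40] = 0, t[41] = 19, t[42] = 19, t[43] = 10, t[44] = 1, t[45] = 11, t[46] = 12, t[47] = 23, t[48] = 7, t[49] = 2, t[50] = 9.
Since (t[49], t[50]) = (t[1], t[2]) = (2, 9) (two consecutive terms determine the rest), the sequence is periodic with period 48.
(1928 - 1) mod 48 = 7, so t[1928] = t[8] = 21.

21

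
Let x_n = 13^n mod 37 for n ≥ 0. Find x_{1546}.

Computing terms: x_0 = 1; x_1 = 13; x_2 = 21; x_3 = 14; x_4 = 34; x_5 = 35; x_6 = 11; x_7 = 32; x_8 = 9; x_9 = 6; x_{10} = 4; x_{11} = 15; x_{12} = 10; x_{13} = 19; x_{14} = 25; x_{15} = 29; x_{16} = 7; x_{17} = 17; x_{18} = 36; x_{19} = 24; x_{20} = 16; x_{21} = 23; x_{22} = 3; x_{23} = 2; x_{24} = 26; x_{25} = 5; x_{26} = 28; x_{27} = 31; x_{28} = 33; x_{29} = 22; x_{30} = 27; x_{31} = 18; x_{32} = 12; x_{33} = 8; x_{34} = 30; x_{35} = 20; x_{36} = 1.
The sequence repeats with period 36.
(1546 - 0) mod 36 = 34, so x_{1546} = x_{34} = 30.

30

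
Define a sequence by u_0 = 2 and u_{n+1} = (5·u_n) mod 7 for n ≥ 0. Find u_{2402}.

We have u_0 = 2,  u_1 = 3,  u_2 = 1,  u_3 = 5,  u_4 = 4,  u_5 = 6,  u_6 = 2.
Since u_6 = u_0 = 2, the sequence is periodic with period 6.
So u_{2402} = u_{0 + ((2402-0) mod 6)} = u_2 = 1.

1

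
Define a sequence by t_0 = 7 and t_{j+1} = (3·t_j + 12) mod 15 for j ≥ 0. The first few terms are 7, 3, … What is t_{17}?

3

We have t_0 = 7, t_1 = 3, t_2 = 6, t_3 = 0, t_4 = 12, t_5 = 3.
Since t_5 = t_1 = 3, the sequence is eventually periodic: after a pre-period of length 1 it cycles with period 4.
For j ≥ 1, t_j depends only on (j - 1) mod 4. (17 - 1) mod 4 = 0, so t_{17} = t_1 = 3.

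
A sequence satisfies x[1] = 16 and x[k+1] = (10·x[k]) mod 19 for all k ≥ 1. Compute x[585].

6

Listing terms: x[1] = 16, x[2] = 8, x[3] = 4, x[4] = 2, x[5] = 1, x[6] = 10, x[7] = 5, x[8] = 12, x[9] = 6, x[10] = 3, x[11] = 11, x[12] = 15, x[13] = 17, x[14] = 18, x[15] = 9, x[16] = 14, x[17] = 7, x[18] = 13, x[19] = 16.
The sequence repeats with period 18.
(585 - 1) mod 18 = 8, so x[585] = x[9] = 6.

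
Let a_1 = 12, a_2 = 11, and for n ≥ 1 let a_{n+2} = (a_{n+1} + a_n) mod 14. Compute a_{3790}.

0

Listing terms: a_1 = 12; a_2 = 11; a_3 = 9; a_4 = 6; a_5 = 1; a_6 = 7; a_7 = 8; a_8 = 1; a_9 = 9; a_{10} = 10; a_{11} = 5; a_{12} = 1; a_{13} = 6; a_{14} = 7; a_{15} = 13; a_{16} = 6; a_{17} = 5; a_{18} = 11; a_{19} = 2; a_{20} = 13; a_{21} = 1; a_{22} = 0; a_{23} = 1; a_{24} = 1; a_{25} = 2; a_{26} = 3; a_{27} = 5; a_{28} = 8; a_{29} = 13; a_{30} = 7; a_{31} = 6; a_{32} = 13; a_{33} = 5; a_{34} = 4; a_{35} = 9; a_{36} = 13; a_{37} = 8; a_{38} = 7; a_{39} = 1; a_{40} = 8; a_{41} = 9; a_{42} = 3; a_{43} = 12; a_{44} = 1; a_{45} = 13; a_{46} = 0; a_{47} = 13; a_{48} = 13; a_{49} = 12; a_{50} = 11.
Since (a_{49}, a_{50}) = (a_1, a_2) = (12, 11) (two consecutive terms determine the rest), the sequence is periodic with period 48.
So a_{3790} = a_{1 + ((3790-1) mod 48)} = a_{46} = 0.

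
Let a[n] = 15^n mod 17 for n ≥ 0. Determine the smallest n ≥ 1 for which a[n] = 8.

Computing terms: a[0] = 1,  a[1] = 15,  a[2] = 4,  a[3] = 9,  a[4] = 16,  a[5] = 2,  a[6] = 13,  a[7] = 8,  a[8] = 1.
Since a[8] = a[0] = 1, the sequence is periodic with period 8.
The value 8 first appears (with n ≥ 1) at a[7].

7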